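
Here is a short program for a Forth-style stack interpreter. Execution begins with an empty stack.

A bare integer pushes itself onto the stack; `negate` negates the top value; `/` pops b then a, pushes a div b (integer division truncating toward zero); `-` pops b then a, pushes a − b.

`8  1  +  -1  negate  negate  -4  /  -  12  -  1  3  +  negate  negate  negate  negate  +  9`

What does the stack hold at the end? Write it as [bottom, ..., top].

8      -> 8
1      -> 8 1
+      -> 9
-1     -> 9 -1
negate -> 9 1
negate -> 9 -1
-4     -> 9 -1 -4
/      -> 9 0
-      -> 9
12     -> 9 12
-      -> -3
1      -> -3 1
3      -> -3 1 3
+      -> -3 4
negate -> -3 -4
negate -> -3 4
negate -> -3 -4
negate -> -3 4
+      -> 1
9      -> 1 9

[1, 9]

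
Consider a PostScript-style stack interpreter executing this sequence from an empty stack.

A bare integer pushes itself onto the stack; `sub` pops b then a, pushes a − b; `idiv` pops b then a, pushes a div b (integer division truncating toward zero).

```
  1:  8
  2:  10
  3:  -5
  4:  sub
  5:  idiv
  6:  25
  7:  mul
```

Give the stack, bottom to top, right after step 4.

[8, 15]

8    8
10   8 10
-5   8 10 -5
sub  8 15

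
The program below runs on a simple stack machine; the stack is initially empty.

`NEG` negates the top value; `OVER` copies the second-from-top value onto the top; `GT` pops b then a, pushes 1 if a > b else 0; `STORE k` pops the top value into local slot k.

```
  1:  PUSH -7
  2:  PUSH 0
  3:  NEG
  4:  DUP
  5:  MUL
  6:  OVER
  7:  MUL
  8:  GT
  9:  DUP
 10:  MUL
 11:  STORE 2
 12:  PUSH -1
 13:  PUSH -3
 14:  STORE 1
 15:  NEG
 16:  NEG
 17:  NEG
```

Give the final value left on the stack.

1

PUSH -7 : -7
PUSH 0  : -7 0
NEG     : -7 0
DUP     : -7 0 0
MUL     : -7 0
OVER    : -7 0 -7
MUL     : -7 0
GT      : 0
DUP     : 0 0
MUL     : 0
STORE 2 : (empty)
PUSH -1 : -1
PUSH -3 : -1 -3
STORE 1 : -1
NEG     : 1
NEG     : -1
NEG     : 1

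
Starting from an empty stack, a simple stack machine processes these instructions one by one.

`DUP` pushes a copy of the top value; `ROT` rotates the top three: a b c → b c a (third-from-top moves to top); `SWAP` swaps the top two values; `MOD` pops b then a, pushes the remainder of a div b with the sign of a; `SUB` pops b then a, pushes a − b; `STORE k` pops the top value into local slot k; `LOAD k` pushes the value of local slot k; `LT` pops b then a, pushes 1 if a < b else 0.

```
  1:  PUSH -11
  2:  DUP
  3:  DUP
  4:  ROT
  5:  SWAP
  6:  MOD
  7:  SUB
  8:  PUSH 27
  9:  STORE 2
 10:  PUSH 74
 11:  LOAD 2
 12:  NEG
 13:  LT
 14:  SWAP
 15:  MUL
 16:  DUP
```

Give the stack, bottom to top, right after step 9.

PUSH -11 -> [-11]
DUP      -> [-11, -11]
DUP      -> [-11, -11, -11]
ROT      -> [-11, -11, -11]
SWAP     -> [-11, -11, -11]
MOD      -> [-11, 0]
SUB      -> [-11]
PUSH 27  -> [-11, 27]
STORE 2  -> [-11]

[-11]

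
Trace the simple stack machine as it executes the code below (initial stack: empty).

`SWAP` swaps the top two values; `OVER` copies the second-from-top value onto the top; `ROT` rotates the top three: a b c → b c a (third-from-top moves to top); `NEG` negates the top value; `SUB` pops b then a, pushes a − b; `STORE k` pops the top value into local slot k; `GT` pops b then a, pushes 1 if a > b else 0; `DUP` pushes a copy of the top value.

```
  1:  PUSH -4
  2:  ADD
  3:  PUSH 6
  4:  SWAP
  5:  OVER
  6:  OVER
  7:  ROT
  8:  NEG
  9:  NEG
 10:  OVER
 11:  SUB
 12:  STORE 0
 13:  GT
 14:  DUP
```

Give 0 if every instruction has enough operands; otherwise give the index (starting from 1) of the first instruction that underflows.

PUSH -4 -> [-4]
ADD  — needs 2 operands, stack has 1 → underflow

2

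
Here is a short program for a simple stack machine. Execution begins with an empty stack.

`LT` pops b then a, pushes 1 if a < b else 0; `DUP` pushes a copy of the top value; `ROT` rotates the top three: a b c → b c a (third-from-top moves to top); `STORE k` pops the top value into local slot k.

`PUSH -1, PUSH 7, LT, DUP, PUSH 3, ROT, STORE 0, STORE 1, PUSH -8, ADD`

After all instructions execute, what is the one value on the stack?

PUSH -1 -> -1
PUSH 7  -> -1 7
LT      -> 1
DUP     -> 1 1
PUSH 3  -> 1 1 3
ROT     -> 1 3 1
STORE 0 -> 1 3
STORE 1 -> 1
PUSH -8 -> 1 -8
ADD     -> -7

-7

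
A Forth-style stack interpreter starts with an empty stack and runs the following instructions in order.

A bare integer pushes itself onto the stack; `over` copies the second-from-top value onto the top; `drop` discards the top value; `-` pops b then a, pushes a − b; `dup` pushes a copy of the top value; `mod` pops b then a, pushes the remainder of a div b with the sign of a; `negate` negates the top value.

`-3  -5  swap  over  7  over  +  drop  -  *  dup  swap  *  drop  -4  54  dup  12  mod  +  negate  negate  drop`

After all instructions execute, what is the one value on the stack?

-3     -> [-3]
-5     -> [-3, -5]
swap   -> [-5, -3]
over   -> [-5, -3, -5]
7      -> [-5, -3, -5, 7]
over   -> [-5, -3, -5, 7, -5]
+      -> [-5, -3, -5, 2]
drop   -> [-5, -3, -5]
-      -> [-5, 2]
*      -> [-10]
dup    -> [-10, -10]
swap   -> [-10, -10]
*      -> [100]
drop   -> []
-4     -> [-4]
54     -> [-4, 54]
dup    -> [-4, 54, 54]
12     -> [-4, 54, 54, 12]
mod    -> [-4, 54, 6]
+      -> [-4, 60]
negate -> [-4, -60]
negate -> [-4, 60]
drop   -> [-4]

-4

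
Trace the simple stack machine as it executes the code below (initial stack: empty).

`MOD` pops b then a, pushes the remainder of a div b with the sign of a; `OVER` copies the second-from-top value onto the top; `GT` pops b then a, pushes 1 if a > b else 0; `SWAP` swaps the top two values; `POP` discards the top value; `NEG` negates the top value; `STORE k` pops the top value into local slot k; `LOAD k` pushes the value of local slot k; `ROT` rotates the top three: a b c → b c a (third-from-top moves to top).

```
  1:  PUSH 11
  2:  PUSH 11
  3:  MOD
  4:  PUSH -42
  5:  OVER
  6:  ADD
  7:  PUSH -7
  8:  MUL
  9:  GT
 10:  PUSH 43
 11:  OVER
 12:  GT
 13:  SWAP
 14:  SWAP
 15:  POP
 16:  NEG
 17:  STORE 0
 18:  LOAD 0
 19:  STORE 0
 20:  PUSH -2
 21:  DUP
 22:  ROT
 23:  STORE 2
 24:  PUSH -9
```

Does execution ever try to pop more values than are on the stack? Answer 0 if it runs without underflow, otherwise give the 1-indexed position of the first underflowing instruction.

22

PUSH 11  : 11
PUSH 11  : 11 11
MOD      : 0
PUSH -42 : 0 -42
OVER     : 0 -42 0
ADD      : 0 -42
PUSH -7  : 0 -42 -7
MUL      : 0 294
GT       : 0
PUSH 43  : 0 43
OVER     : 0 43 0
GT       : 0 1
SWAP     : 1 0
SWAP     : 0 1
POP      : 0
NEG      : 0
STORE 0  : (empty)
LOAD 0   : 0
STORE 0  : (empty)
PUSH -2  : -2
DUP      : -2 -2
ROT  — needs 3 operands, stack has 2 → underflow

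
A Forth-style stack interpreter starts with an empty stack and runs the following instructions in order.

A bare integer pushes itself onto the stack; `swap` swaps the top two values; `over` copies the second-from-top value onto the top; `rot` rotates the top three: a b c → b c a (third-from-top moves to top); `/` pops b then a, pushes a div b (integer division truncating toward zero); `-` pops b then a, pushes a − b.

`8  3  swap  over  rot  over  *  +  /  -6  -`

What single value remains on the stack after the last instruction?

6

8     8
3     8 3
swap  3 8
over  3 8 3
rot   8 3 3
over  8 3 3 3
*     8 3 9
+     8 12
/     0
-6    0 -6
-     6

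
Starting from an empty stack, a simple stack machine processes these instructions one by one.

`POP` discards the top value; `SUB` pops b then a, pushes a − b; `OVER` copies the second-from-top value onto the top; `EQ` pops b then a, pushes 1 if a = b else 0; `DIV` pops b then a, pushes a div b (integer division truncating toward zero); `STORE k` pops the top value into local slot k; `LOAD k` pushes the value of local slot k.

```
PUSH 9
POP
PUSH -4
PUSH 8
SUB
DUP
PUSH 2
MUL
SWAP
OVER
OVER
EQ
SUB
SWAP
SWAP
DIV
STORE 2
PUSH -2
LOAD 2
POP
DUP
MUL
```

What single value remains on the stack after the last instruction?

PUSH 9  : [9]
POP     : []
PUSH -4 : [-4]
PUSH 8  : [-4, 8]
SUB     : [-12]
DUP     : [-12, -12]
PUSH 2  : [-12, -12, 2]
MUL     : [-12, -24]
SWAP    : [-24, -12]
OVER    : [-24, -12, -24]
OVER    : [-24, -12, -24, -12]
EQ      : [-24, -12, 0]
SUB     : [-24, -12]
SWAP    : [-12, -24]
SWAP    : [-24, -12]
DIV     : [2]
STORE 2 : []
PUSH -2 : [-2]
LOAD 2  : [-2, 2]
POP     : [-2]
DUP     : [-2, -2]
MUL     : [4]

4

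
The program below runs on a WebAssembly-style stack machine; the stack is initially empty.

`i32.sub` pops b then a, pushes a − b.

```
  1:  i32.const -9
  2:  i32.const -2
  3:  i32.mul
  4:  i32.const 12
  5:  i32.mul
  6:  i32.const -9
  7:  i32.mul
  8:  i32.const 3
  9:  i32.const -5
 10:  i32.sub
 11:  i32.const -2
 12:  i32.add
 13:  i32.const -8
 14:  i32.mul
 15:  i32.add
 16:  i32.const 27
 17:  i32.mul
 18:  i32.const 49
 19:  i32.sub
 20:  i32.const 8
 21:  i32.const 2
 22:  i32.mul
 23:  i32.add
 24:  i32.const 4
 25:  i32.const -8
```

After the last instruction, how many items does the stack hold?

i32.const -9 -> [-9]
i32.const -2 -> [-9, -2]
i32.mul      -> [18]
i32.const 12 -> [18, 12]
i32.mul      -> [216]
i32.const -9 -> [216, -9]
i32.mul      -> [-1944]
i32.const 3  -> [-1944, 3]
i32.const -5 -> [-1944, 3, -5]
i32.sub      -> [-1944, 8]
i32.const -2 -> [-1944, 8, -2]
i32.add      -> [-1944, 6]
i32.const -8 -> [-1944, 6, -8]
i32.mul      -> [-1944, -48]
i32.add      -> [-1992]
i32.const 27 -> [-1992, 27]
i32.mul      -> [-53784]
i32.const 49 -> [-53784, 49]
i32.sub      -> [-53833]
i32.const 8  -> [-53833, 8]
i32.const 2  -> [-53833, 8, 2]
i32.mul      -> [-53833, 16]
i32.add      -> [-53817]
i32.const 4  -> [-53817, 4]
i32.const -8 -> [-53817, 4, -8]

3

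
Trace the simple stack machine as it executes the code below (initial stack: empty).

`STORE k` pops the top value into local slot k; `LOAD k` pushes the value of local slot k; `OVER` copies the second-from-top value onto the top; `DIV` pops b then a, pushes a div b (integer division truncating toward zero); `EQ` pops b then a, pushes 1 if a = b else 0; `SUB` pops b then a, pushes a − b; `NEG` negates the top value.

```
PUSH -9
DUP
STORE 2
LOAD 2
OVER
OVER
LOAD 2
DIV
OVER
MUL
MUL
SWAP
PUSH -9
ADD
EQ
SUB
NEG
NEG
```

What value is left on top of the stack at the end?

PUSH -9 -> -9
DUP     -> -9 -9
STORE 2 -> -9
LOAD 2  -> -9 -9
OVER    -> -9 -9 -9
OVER    -> -9 -9 -9 -9
LOAD 2  -> -9 -9 -9 -9 -9
DIV     -> -9 -9 -9 1
OVER    -> -9 -9 -9 1 -9
MUL     -> -9 -9 -9 -9
MUL     -> -9 -9 81
SWAP    -> -9 81 -9
PUSH -9 -> -9 81 -9 -9
ADD     -> -9 81 -18
EQ      -> -9 0
SUB     -> -9
NEG     -> 9
NEG     -> -9

-9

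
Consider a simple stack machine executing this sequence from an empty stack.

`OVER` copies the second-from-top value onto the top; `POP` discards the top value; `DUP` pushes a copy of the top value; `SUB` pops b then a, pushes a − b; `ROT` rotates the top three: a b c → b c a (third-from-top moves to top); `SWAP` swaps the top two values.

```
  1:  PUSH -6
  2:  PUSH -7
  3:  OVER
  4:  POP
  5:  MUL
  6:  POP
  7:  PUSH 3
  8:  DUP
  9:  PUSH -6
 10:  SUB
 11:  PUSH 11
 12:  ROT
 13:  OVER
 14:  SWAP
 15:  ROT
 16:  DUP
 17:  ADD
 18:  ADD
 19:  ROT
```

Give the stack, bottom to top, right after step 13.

PUSH -6 : -6
PUSH -7 : -6 -7
OVER    : -6 -7 -6
POP     : -6 -7
MUL     : 42
POP     : (empty)
PUSH 3  : 3
DUP     : 3 3
PUSH -6 : 3 3 -6
SUB     : 3 9
PUSH 11 : 3 9 11
ROT     : 9 11 3
OVER    : 9 11 3 11

[9, 11, 3, 11]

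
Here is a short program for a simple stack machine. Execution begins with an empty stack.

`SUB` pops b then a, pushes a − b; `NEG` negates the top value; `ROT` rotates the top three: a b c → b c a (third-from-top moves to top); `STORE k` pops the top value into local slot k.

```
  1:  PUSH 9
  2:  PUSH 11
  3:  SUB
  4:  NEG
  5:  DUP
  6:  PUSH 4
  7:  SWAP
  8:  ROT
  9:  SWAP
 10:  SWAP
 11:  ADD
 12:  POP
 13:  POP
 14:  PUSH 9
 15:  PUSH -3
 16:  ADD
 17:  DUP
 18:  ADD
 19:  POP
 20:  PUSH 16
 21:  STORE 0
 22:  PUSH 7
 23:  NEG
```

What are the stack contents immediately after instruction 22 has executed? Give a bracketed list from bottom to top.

[7]

PUSH 9  : [9]
PUSH 11 : [9, 11]
SUB     : [-2]
NEG     : [2]
DUP     : [2, 2]
PUSH 4  : [2, 2, 4]
SWAP    : [2, 4, 2]
ROT     : [4, 2, 2]
SWAP    : [4, 2, 2]
SWAP    : [4, 2, 2]
ADD     : [4, 4]
POP     : [4]
POP     : []
PUSH 9  : [9]
PUSH -3 : [9, -3]
ADD     : [6]
DUP     : [6, 6]
ADD     : [12]
POP     : []
PUSH 16 : [16]
STORE 0 : []
PUSH 7  : [7]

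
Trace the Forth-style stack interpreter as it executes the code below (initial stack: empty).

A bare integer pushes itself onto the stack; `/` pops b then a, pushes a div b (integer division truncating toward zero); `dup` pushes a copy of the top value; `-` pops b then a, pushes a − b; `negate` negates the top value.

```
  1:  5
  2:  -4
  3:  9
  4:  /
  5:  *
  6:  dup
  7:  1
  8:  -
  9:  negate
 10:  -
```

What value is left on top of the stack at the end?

5       [5]
-4      [5, -4]
9       [5, -4, 9]
/       [5, 0]
*       [0]
dup     [0, 0]
1       [0, 0, 1]
-       [0, -1]
negate  [0, 1]
-       [-1]

-1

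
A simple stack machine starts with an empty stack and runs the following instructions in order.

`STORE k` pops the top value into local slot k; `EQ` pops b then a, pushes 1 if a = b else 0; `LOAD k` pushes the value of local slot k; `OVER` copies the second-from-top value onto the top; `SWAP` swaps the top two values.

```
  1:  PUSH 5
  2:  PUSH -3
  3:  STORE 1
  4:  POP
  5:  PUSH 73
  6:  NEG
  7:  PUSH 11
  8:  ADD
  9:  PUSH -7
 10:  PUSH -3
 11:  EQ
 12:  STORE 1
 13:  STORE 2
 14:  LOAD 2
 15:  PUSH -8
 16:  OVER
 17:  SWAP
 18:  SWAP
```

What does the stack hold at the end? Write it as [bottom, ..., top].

[-62, -8, -62]

PUSH 5  -> 5
PUSH -3 -> 5 -3
STORE 1 -> 5
POP     -> (empty)
PUSH 73 -> 73
NEG     -> -73
PUSH 11 -> -73 11
ADD     -> -62
PUSH -7 -> -62 -7
PUSH -3 -> -62 -7 -3
EQ      -> -62 0
STORE 1 -> -62
STORE 2 -> (empty)
LOAD 2  -> -62
PUSH -8 -> -62 -8
OVER    -> -62 -8 -62
SWAP    -> -62 -62 -8
SWAP    -> -62 -8 -62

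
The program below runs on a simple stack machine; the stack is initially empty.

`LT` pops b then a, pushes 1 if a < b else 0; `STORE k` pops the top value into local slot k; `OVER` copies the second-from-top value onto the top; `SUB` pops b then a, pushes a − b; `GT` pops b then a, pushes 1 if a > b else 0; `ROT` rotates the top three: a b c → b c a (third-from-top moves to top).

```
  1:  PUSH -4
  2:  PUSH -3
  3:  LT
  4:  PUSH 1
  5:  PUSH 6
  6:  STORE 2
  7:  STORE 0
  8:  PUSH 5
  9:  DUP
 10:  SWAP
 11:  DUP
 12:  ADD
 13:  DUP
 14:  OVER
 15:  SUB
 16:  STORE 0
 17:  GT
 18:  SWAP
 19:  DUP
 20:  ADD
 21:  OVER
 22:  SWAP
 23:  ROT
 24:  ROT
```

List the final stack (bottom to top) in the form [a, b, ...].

[2, 0, 0]

PUSH -4  -4
PUSH -3  -4 -3
LT       1
PUSH 1   1 1
PUSH 6   1 1 6
STORE 2  1 1
STORE 0  1
PUSH 5   1 5
DUP      1 5 5
SWAP     1 5 5
DUP      1 5 5 5
ADD      1 5 10
DUP      1 5 10 10
OVER     1 5 10 10 10
SUB      1 5 10 0
STORE 0  1 5 10
GT       1 0
SWAP     0 1
DUP      0 1 1
ADD      0 2
OVER     0 2 0
SWAP     0 0 2
ROT      0 2 0
ROT      2 0 0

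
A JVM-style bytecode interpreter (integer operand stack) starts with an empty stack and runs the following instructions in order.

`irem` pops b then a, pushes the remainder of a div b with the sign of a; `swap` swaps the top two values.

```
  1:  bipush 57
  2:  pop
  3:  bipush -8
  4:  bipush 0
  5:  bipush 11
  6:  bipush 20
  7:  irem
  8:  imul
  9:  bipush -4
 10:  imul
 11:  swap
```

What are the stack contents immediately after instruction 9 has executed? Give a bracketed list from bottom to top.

[-8, 0, -4]

bipush 57 -> 57
pop       -> (empty)
bipush -8 -> -8
bipush 0  -> -8 0
bipush 11 -> -8 0 11
bipush 20 -> -8 0 11 20
irem      -> -8 0 11
imul      -> -8 0
bipush -4 -> -8 0 -4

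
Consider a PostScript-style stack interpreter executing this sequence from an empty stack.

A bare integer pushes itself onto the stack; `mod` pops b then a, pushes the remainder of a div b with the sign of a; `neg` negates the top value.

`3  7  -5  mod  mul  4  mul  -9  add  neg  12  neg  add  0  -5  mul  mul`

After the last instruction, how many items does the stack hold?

1

3   → [3]
7   → [3, 7]
-5  → [3, 7, -5]
mod → [3, 2]
mul → [6]
4   → [6, 4]
mul → [24]
-9  → [24, -9]
add → [15]
neg → [-15]
12  → [-15, 12]
neg → [-15, -12]
add → [-27]
0   → [-27, 0]
-5  → [-27, 0, -5]
mul → [-27, 0]
mul → [0]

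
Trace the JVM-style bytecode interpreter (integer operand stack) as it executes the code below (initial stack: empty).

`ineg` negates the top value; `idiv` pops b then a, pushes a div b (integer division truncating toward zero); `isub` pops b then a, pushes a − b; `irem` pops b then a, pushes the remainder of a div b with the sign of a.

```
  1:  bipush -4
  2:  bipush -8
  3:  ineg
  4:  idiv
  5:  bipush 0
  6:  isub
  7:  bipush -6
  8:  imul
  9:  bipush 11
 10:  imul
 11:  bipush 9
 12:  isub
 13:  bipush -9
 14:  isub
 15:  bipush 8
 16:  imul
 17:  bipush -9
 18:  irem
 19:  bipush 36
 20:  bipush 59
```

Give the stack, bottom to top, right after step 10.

[0]

bipush -4 -> -4
bipush -8 -> -4 -8
ineg      -> -4 8
idiv      -> 0
bipush 0  -> 0 0
isub      -> 0
bipush -6 -> 0 -6
imul      -> 0
bipush 11 -> 0 11
imul      -> 0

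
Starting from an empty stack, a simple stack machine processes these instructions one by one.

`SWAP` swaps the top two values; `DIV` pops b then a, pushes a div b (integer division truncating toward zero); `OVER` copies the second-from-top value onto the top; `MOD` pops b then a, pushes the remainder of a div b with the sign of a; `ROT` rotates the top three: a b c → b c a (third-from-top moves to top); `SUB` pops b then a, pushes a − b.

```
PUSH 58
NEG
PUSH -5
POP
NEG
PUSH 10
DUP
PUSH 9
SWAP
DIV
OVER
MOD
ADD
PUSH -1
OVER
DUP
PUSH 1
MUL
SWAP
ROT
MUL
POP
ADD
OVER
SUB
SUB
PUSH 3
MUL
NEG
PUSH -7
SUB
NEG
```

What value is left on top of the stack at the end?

PUSH 58 -> [58]
NEG     -> [-58]
PUSH -5 -> [-58, -5]
POP     -> [-58]
NEG     -> [58]
PUSH 10 -> [58, 10]
DUP     -> [58, 10, 10]
PUSH 9  -> [58, 10, 10, 9]
SWAP    -> [58, 10, 9, 10]
DIV     -> [58, 10, 0]
OVER    -> [58, 10, 0, 10]
MOD     -> [58, 10, 0]
ADD     -> [58, 10]
PUSH -1 -> [58, 10, -1]
OVER    -> [58, 10, -1, 10]
DUP     -> [58, 10, -1, 10, 10]
PUSH 1  -> [58, 10, -1, 10, 10, 1]
MUL     -> [58, 10, -1, 10, 10]
SWAP    -> [58, 10, -1, 10, 10]
ROT     -> [58, 10, 10, 10, -1]
MUL     -> [58, 10, 10, -10]
POP     -> [58, 10, 10]
ADD     -> [58, 20]
OVER    -> [58, 20, 58]
SUB     -> [58, -38]
SUB     -> [96]
PUSH 3  -> [96, 3]
MUL     -> [288]
NEG     -> [-288]
PUSH -7 -> [-288, -7]
SUB     -> [-281]
NEG     -> [281]

281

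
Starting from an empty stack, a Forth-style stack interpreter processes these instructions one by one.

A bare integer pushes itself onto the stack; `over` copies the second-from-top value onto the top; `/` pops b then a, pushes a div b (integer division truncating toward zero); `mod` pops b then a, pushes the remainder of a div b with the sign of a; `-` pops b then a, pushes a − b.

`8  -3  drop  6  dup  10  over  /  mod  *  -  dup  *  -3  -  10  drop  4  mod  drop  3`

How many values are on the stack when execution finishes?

8     [8]
-3    [8, -3]
drop  [8]
6     [8, 6]
dup   [8, 6, 6]
10    [8, 6, 6, 10]
over  [8, 6, 6, 10, 6]
/     [8, 6, 6, 1]
mod   [8, 6, 0]
*     [8, 0]
-     [8]
dup   [8, 8]
*     [64]
-3    [64, -3]
-     [67]
10    [67, 10]
drop  [67]
4     [67, 4]
mod   [3]
drop  []
3     [3]

1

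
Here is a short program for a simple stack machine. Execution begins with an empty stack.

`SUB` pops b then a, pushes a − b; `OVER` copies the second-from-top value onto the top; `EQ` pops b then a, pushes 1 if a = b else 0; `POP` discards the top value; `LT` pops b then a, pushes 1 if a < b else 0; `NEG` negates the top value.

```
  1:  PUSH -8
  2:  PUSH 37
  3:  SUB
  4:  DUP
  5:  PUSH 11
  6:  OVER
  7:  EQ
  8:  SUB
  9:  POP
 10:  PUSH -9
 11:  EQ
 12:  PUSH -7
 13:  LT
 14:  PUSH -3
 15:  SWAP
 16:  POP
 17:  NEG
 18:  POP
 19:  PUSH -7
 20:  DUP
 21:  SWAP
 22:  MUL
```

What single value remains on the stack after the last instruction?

49

PUSH -8 → [-8]
PUSH 37 → [-8, 37]
SUB     → [-45]
DUP     → [-45, -45]
PUSH 11 → [-45, -45, 11]
OVER    → [-45, -45, 11, -45]
EQ      → [-45, -45, 0]
SUB     → [-45, -45]
POP     → [-45]
PUSH -9 → [-45, -9]
EQ      → [0]
PUSH -7 → [0, -7]
LT      → [0]
PUSH -3 → [0, -3]
SWAP    → [-3, 0]
POP     → [-3]
NEG     → [3]
POP     → []
PUSH -7 → [-7]
DUP     → [-7, -7]
SWAP    → [-7, -7]
MUL     → [49]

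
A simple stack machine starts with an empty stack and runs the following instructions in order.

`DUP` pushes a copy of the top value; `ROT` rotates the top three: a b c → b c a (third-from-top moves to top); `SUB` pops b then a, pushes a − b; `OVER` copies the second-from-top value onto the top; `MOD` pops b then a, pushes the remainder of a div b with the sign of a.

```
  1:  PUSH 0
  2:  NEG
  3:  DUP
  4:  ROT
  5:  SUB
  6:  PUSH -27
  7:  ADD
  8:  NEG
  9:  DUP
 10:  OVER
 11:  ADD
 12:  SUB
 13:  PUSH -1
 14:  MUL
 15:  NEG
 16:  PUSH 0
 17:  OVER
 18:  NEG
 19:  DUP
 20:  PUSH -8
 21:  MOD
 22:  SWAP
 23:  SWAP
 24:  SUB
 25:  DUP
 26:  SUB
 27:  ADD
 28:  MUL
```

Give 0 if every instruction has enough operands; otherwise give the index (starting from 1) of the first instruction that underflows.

4

PUSH 0  [0]
NEG     [0]
DUP     [0, 0]
ROT  — needs 3 operands, stack has 2 → underflow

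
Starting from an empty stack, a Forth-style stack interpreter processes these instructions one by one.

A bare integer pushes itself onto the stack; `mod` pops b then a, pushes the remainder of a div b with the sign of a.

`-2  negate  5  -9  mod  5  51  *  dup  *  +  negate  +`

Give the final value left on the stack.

-2     → -2
negate → 2
5      → 2 5
-9     → 2 5 -9
mod    → 2 5
5      → 2 5 5
51     → 2 5 5 51
*      → 2 5 255
dup    → 2 5 255 255
*      → 2 5 65025
+      → 2 65030
negate → 2 -65030
+      → -65028

-65028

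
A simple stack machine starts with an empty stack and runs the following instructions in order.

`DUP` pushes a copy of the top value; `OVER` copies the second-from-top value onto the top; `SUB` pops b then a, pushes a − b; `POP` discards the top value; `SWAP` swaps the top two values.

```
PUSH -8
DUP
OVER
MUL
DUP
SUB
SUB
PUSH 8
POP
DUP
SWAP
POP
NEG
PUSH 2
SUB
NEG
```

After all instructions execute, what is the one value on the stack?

PUSH -8 : [-8]
DUP     : [-8, -8]
OVER    : [-8, -8, -8]
MUL     : [-8, 64]
DUP     : [-8, 64, 64]
SUB     : [-8, 0]
SUB     : [-8]
PUSH 8  : [-8, 8]
POP     : [-8]
DUP     : [-8, -8]
SWAP    : [-8, -8]
POP     : [-8]
NEG     : [8]
PUSH 2  : [8, 2]
SUB     : [6]
NEG     : [-6]

-6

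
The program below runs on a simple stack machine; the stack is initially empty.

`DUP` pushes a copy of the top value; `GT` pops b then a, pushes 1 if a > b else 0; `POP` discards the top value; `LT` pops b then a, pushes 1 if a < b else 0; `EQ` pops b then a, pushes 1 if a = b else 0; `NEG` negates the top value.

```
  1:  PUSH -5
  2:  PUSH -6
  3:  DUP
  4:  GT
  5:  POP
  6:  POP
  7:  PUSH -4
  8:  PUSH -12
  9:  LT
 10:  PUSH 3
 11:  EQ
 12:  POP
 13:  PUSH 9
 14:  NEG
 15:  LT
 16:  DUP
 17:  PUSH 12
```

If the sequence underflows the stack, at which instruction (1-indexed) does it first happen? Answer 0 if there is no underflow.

15

PUSH -5  → -5
PUSH -6  → -5 -6
DUP      → -5 -6 -6
GT       → -5 0
POP      → -5
POP      → (empty)
PUSH -4  → -4
PUSH -12 → -4 -12
LT       → 0
PUSH 3   → 0 3
EQ       → 0
POP      → (empty)
PUSH 9   → 9
NEG      → -9
LT  — needs 2 operands, stack has 1 → underflow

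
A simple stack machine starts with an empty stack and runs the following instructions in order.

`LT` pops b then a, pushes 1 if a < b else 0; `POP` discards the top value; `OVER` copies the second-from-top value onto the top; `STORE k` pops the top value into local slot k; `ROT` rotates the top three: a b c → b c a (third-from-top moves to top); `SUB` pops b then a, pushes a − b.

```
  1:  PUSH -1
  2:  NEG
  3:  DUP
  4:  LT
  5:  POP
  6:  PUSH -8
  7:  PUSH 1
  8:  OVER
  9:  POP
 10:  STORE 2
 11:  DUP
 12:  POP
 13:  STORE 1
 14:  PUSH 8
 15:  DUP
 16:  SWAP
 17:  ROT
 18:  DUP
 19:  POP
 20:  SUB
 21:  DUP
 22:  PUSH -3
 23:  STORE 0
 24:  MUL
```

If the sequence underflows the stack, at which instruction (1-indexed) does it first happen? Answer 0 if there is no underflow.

PUSH -1 : [-1]
NEG     : [1]
DUP     : [1, 1]
LT      : [0]
POP     : []
PUSH -8 : [-8]
PUSH 1  : [-8, 1]
OVER    : [-8, 1, -8]
POP     : [-8, 1]
STORE 2 : [-8]
DUP     : [-8, -8]
POP     : [-8]
STORE 1 : []
PUSH 8  : [8]
DUP     : [8, 8]
SWAP    : [8, 8]
ROT  — needs 3 operands, stack has 2 → underflow

17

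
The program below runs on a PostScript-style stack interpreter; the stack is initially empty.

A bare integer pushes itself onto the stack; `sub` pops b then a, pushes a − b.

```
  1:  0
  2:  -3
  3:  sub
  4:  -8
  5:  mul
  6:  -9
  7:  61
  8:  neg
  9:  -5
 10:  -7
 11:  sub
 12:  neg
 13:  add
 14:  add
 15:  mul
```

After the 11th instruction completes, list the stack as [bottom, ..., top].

0    [0]
-3   [0, -3]
sub  [3]
-8   [3, -8]
mul  [-24]
-9   [-24, -9]
61   [-24, -9, 61]
neg  [-24, -9, -61]
-5   [-24, -9, -61, -5]
-7   [-24, -9, -61, -5, -7]
sub  [-24, -9, -61, 2]

[-24, -9, -61, 2]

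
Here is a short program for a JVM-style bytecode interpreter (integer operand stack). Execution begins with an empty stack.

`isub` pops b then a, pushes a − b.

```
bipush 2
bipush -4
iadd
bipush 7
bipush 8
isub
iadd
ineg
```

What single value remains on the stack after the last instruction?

3

bipush 2  : [2]
bipush -4 : [2, -4]
iadd      : [-2]
bipush 7  : [-2, 7]
bipush 8  : [-2, 7, 8]
isub      : [-2, -1]
iadd      : [-3]
ineg      : [3]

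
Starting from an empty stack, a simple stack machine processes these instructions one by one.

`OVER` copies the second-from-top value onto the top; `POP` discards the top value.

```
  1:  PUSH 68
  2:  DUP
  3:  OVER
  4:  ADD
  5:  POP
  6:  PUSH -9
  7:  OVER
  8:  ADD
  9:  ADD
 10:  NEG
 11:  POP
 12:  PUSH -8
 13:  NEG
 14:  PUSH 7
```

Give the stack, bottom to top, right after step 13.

PUSH 68 → 68
DUP     → 68 68
OVER    → 68 68 68
ADD     → 68 136
POP     → 68
PUSH -9 → 68 -9
OVER    → 68 -9 68
ADD     → 68 59
ADD     → 127
NEG     → -127
POP     → (empty)
PUSH -8 → -8
NEG     → 8

[8]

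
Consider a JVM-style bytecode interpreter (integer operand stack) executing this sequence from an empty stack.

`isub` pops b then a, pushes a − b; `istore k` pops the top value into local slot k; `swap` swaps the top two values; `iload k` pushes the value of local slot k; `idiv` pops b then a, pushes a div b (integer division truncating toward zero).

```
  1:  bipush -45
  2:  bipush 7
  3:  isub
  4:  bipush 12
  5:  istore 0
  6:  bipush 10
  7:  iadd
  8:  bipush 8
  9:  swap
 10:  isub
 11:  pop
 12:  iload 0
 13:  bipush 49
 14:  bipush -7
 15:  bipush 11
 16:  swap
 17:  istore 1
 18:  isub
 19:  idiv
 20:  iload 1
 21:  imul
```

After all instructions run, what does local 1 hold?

bipush -45 -> -45
bipush 7   -> -45 7
isub       -> -52
bipush 12  -> -52 12
istore 0   -> -52
bipush 10  -> -52 10
iadd       -> -42
bipush 8   -> -42 8
swap       -> 8 -42
isub       -> 50
pop        -> (empty)
iload 0    -> 12
bipush 49  -> 12 49
bipush -7  -> 12 49 -7
bipush 11  -> 12 49 -7 11
swap       -> 12 49 11 -7
istore 1   -> 12 49 11
isub       -> 12 38
idiv       -> 0
iload 1    -> 0 -7
imul       -> 0

-7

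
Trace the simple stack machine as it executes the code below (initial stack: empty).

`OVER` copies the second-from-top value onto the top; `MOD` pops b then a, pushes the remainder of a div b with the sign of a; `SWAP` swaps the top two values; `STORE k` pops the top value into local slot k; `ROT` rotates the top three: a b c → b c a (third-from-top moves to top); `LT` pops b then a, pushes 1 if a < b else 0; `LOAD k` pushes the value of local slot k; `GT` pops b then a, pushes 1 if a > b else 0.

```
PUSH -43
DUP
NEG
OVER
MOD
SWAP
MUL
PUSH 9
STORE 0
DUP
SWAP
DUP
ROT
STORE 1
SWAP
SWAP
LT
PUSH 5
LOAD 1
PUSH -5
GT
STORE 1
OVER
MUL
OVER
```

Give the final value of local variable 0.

9

PUSH -43  [-43]
DUP       [-43, -43]
NEG       [-43, 43]
OVER      [-43, 43, -43]
MOD       [-43, 0]
SWAP      [0, -43]
MUL       [0]
PUSH 9    [0, 9]
STORE 0   [0]
DUP       [0, 0]
SWAP      [0, 0]
DUP       [0, 0, 0]
ROT       [0, 0, 0]
STORE 1   [0, 0]
SWAP      [0, 0]
SWAP      [0, 0]
LT        [0]
PUSH 5    [0, 5]
LOAD 1    [0, 5, 0]
PUSH -5   [0, 5, 0, -5]
GT        [0, 5, 1]
STORE 1   [0, 5]
OVER      [0, 5, 0]
MUL       [0, 0]
OVER      [0, 0, 0]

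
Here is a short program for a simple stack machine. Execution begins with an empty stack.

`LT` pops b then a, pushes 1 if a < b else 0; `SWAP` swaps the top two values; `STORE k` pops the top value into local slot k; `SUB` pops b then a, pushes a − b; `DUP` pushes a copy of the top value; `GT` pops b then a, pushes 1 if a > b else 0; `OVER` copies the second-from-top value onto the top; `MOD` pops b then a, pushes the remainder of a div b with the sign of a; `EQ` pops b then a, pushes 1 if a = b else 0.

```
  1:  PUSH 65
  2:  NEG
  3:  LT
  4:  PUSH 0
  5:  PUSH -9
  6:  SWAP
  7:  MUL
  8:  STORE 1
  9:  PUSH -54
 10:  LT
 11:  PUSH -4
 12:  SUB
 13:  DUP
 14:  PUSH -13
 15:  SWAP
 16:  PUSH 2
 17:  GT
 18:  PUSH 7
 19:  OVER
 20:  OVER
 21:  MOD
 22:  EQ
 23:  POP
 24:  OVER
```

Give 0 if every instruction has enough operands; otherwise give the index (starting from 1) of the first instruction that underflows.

3

PUSH 65 : [65]
NEG     : [-65]
LT  — needs 2 operands, stack has 1 → underflow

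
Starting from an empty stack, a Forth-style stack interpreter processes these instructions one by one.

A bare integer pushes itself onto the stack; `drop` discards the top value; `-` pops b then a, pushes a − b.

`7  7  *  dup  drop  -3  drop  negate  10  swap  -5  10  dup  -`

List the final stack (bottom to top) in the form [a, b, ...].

[10, -49, -5, 0]

7      -> [7]
7      -> [7, 7]
*      -> [49]
dup    -> [49, 49]
drop   -> [49]
-3     -> [49, -3]
drop   -> [49]
negate -> [-49]
10     -> [-49, 10]
swap   -> [10, -49]
-5     -> [10, -49, -5]
10     -> [10, -49, -5, 10]
dup    -> [10, -49, -5, 10, 10]
-      -> [10, -49, -5, 0]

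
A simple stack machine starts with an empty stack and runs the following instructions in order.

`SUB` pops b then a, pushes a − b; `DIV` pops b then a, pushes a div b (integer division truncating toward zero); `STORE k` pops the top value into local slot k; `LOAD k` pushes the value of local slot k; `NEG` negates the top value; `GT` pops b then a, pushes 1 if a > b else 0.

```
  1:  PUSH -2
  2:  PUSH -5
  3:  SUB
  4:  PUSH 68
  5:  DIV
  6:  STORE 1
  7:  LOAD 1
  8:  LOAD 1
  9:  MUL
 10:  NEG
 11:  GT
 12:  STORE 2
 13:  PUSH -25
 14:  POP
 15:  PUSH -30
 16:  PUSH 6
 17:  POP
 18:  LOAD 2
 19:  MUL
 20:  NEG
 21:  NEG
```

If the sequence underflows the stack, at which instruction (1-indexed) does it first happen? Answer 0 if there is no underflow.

11

PUSH -2 -> [-2]
PUSH -5 -> [-2, -5]
SUB     -> [3]
PUSH 68 -> [3, 68]
DIV     -> [0]
STORE 1 -> []
LOAD 1  -> [0]
LOAD 1  -> [0, 0]
MUL     -> [0]
NEG     -> [0]
GT  — needs 2 operands, stack has 1 → underflow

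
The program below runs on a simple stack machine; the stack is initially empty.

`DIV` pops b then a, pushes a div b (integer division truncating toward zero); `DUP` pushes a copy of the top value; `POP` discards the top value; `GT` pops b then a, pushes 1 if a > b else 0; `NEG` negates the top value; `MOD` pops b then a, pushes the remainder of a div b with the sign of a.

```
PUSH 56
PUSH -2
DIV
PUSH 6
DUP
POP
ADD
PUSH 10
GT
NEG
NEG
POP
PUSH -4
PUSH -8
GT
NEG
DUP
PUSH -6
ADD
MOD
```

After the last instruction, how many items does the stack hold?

PUSH 56 → [56]
PUSH -2 → [56, -2]
DIV     → [-28]
PUSH 6  → [-28, 6]
DUP     → [-28, 6, 6]
POP     → [-28, 6]
ADD     → [-22]
PUSH 10 → [-22, 10]
GT      → [0]
NEG     → [0]
NEG     → [0]
POP     → []
PUSH -4 → [-4]
PUSH -8 → [-4, -8]
GT      → [1]
NEG     → [-1]
DUP     → [-1, -1]
PUSH -6 → [-1, -1, -6]
ADD     → [-1, -7]
MOD     → [-1]

1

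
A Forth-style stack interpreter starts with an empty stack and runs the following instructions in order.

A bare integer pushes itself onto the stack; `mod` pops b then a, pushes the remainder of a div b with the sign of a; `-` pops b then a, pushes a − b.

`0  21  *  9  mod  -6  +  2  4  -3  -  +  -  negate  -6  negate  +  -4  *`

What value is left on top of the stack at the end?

0      : 0
21     : 0 21
*      : 0
9      : 0 9
mod    : 0
-6     : 0 -6
+      : -6
2      : -6 2
4      : -6 2 4
-3     : -6 2 4 -3
-      : -6 2 7
+      : -6 9
-      : -15
negate : 15
-6     : 15 -6
negate : 15 6
+      : 21
-4     : 21 -4
*      : -84

-84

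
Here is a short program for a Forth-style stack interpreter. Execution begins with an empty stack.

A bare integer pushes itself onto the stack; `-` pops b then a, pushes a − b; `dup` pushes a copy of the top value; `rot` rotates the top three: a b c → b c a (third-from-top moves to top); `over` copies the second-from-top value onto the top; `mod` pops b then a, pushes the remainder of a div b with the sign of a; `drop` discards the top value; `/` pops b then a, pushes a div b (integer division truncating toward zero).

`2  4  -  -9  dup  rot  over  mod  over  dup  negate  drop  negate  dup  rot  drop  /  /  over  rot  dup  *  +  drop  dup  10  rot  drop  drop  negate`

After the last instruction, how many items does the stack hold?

1

2      -> 2
4      -> 2 4
-      -> -2
-9     -> -2 -9
dup    -> -2 -9 -9
rot    -> -9 -9 -2
over   -> -9 -9 -2 -9
mod    -> -9 -9 -2
over   -> -9 -9 -2 -9
dup    -> -9 -9 -2 -9 -9
negate -> -9 -9 -2 -9 9
drop   -> -9 -9 -2 -9
negate -> -9 -9 -2 9
dup    -> -9 -9 -2 9 9
rot    -> -9 -9 9 9 -2
drop   -> -9 -9 9 9
/      -> -9 -9 1
/      -> -9 -9
over   -> -9 -9 -9
rot    -> -9 -9 -9
dup    -> -9 -9 -9 -9
*      -> -9 -9 81
+      -> -9 72
drop   -> -9
dup    -> -9 -9
10     -> -9 -9 10
rot    -> -9 10 -9
drop   -> -9 10
drop   -> -9
negate -> 9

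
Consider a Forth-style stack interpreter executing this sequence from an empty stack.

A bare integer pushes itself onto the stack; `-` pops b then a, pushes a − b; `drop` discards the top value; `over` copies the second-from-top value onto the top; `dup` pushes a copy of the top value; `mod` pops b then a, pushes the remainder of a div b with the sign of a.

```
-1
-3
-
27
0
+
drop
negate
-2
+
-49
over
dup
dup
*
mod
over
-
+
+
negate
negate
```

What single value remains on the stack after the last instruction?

-8

-1     → -1
-3     → -1 -3
-      → 2
27     → 2 27
0      → 2 27 0
+      → 2 27
drop   → 2
negate → -2
-2     → -2 -2
+      → -4
-49    → -4 -49
over   → -4 -49 -4
dup    → -4 -49 -4 -4
dup    → -4 -49 -4 -4 -4
*      → -4 -49 -4 16
mod    → -4 -49 -4
over   → -4 -49 -4 -49
-      → -4 -49 45
+      → -4 -4
+      → -8
negate → 8
negate → -8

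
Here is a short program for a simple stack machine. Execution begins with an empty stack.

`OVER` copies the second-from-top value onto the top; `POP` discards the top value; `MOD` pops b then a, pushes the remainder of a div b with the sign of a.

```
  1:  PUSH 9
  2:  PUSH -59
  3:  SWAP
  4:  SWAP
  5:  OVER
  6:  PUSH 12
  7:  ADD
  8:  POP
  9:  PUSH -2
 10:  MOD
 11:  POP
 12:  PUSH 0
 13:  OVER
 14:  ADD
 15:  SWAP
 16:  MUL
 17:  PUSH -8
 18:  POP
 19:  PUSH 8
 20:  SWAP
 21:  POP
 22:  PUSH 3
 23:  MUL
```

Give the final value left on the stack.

PUSH 9    9
PUSH -59  9 -59
SWAP      -59 9
SWAP      9 -59
OVER      9 -59 9
PUSH 12   9 -59 9 12
ADD       9 -59 21
POP       9 -59
PUSH -2   9 -59 -2
MOD       9 -1
POP       9
PUSH 0    9 0
OVER      9 0 9
ADD       9 9
SWAP      9 9
MUL       81
PUSH -8   81 -8
POP       81
PUSH 8    81 8
SWAP      8 81
POP       8
PUSH 3    8 3
MUL       24

24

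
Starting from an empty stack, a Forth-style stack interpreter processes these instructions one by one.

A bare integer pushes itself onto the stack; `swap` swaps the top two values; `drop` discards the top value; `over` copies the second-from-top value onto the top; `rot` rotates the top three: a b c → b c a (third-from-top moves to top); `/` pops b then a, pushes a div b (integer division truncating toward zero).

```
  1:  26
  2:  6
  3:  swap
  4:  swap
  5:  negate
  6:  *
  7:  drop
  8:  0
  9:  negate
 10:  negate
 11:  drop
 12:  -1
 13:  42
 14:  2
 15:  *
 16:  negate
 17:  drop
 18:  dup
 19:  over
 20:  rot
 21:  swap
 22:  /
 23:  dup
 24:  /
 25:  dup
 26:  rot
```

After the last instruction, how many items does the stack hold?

26     : 26
6      : 26 6
swap   : 6 26
swap   : 26 6
negate : 26 -6
*      : -156
drop   : (empty)
0      : 0
negate : 0
negate : 0
drop   : (empty)
-1     : -1
42     : -1 42
2      : -1 42 2
*      : -1 84
negate : -1 -84
drop   : -1
dup    : -1 -1
over   : -1 -1 -1
rot    : -1 -1 -1
swap   : -1 -1 -1
/      : -1 1
dup    : -1 1 1
/      : -1 1
dup    : -1 1 1
rot    : 1 1 -1

3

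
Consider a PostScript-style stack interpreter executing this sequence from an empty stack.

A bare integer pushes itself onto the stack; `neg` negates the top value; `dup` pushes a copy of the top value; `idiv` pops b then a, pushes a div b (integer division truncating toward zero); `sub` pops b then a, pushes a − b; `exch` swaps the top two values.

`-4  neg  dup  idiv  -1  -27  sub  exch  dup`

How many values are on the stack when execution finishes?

-4    [-4]
neg   [4]
dup   [4, 4]
idiv  [1]
-1    [1, -1]
-27   [1, -1, -27]
sub   [1, 26]
exch  [26, 1]
dup   [26, 1, 1]

3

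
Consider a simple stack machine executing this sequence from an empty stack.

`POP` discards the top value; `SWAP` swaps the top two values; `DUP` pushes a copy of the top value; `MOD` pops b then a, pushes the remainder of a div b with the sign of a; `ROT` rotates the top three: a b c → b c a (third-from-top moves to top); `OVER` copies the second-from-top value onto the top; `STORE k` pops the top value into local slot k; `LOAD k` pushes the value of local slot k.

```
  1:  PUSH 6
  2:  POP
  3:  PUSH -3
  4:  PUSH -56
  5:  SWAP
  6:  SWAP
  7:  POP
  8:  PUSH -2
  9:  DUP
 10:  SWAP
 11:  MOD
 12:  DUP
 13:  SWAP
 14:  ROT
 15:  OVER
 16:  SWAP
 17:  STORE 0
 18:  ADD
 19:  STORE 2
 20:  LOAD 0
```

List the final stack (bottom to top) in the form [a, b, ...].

PUSH 6   → 6
POP      → (empty)
PUSH -3  → -3
PUSH -56 → -3 -56
SWAP     → -56 -3
SWAP     → -3 -56
POP      → -3
PUSH -2  → -3 -2
DUP      → -3 -2 -2
SWAP     → -3 -2 -2
MOD      → -3 0
DUP      → -3 0 0
SWAP     → -3 0 0
ROT      → 0 0 -3
OVER     → 0 0 -3 0
SWAP     → 0 0 0 -3
STORE 0  → 0 0 0
ADD      → 0 0
STORE 2  → 0
LOAD 0   → 0 -3

[0, -3]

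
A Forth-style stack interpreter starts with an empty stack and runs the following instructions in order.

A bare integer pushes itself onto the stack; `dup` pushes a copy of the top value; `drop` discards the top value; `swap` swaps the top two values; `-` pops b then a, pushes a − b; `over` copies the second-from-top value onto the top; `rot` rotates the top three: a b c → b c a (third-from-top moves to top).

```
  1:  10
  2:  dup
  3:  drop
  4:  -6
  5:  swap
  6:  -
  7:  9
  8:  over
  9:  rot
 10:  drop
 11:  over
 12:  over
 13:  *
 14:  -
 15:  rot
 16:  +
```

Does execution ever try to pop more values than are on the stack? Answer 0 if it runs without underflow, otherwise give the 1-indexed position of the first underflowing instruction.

15

10    10
dup   10 10
drop  10
-6    10 -6
swap  -6 10
-     -16
9     -16 9
over  -16 9 -16
rot   9 -16 -16
drop  9 -16
over  9 -16 9
over  9 -16 9 -16
*     9 -16 -144
-     9 128
rot  — needs 3 operands, stack has 2 → underflow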